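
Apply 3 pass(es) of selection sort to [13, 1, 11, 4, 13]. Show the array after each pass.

Pass 1: Select minimum 1 at index 1, swap -> [1, 13, 11, 4, 13]
Pass 2: Select minimum 4 at index 3, swap -> [1, 4, 11, 13, 13]
Pass 3: Select minimum 11 at index 2, swap -> [1, 4, 11, 13, 13]


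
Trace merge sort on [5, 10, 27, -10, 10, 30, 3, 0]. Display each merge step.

Divide and conquer:
  Merge [5] + [10] -> [5, 10]
  Merge [27] + [-10] -> [-10, 27]
  Merge [5, 10] + [-10, 27] -> [-10, 5, 10, 27]
  Merge [10] + [30] -> [10, 30]
  Merge [3] + [0] -> [0, 3]
  Merge [10, 30] + [0, 3] -> [0, 3, 10, 30]
  Merge [-10, 5, 10, 27] + [0, 3, 10, 30] -> [-10, 0, 3, 5, 10, 10, 27, 30]


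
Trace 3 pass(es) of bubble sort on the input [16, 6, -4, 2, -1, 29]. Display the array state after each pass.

After pass 1: [6, -4, 2, -1, 16, 29] (4 swaps)
After pass 2: [-4, 2, -1, 6, 16, 29] (3 swaps)
After pass 3: [-4, -1, 2, 6, 16, 29] (1 swaps)
Total swaps: 8


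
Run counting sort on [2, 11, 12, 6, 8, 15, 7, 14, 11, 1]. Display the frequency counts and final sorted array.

Count array: [0, 1, 1, 0, 0, 0, 1, 1, 1, 0, 0, 2, 1, 0, 1, 1]
(count[i] = number of elements equal to i)
Cumulative count: [0, 1, 2, 2, 2, 2, 3, 4, 5, 5, 5, 7, 8, 8, 9, 10]
Sorted: [1, 2, 6, 7, 8, 11, 11, 12, 14, 15]


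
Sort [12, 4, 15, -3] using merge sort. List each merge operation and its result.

Divide and conquer:
  Merge [12] + [4] -> [4, 12]
  Merge [15] + [-3] -> [-3, 15]
  Merge [4, 12] + [-3, 15] -> [-3, 4, 12, 15]


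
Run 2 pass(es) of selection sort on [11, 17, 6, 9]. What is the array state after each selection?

Pass 1: Select minimum 6 at index 2, swap -> [6, 17, 11, 9]
Pass 2: Select minimum 9 at index 3, swap -> [6, 9, 11, 17]


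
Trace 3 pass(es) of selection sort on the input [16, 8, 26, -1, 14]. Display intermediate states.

Pass 1: Select minimum -1 at index 3, swap -> [-1, 8, 26, 16, 14]
Pass 2: Select minimum 8 at index 1, swap -> [-1, 8, 26, 16, 14]
Pass 3: Select minimum 14 at index 4, swap -> [-1, 8, 14, 16, 26]


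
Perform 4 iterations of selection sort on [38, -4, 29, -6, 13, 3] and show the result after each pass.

Pass 1: Select minimum -6 at index 3, swap -> [-6, -4, 29, 38, 13, 3]
Pass 2: Select minimum -4 at index 1, swap -> [-6, -4, 29, 38, 13, 3]
Pass 3: Select minimum 3 at index 5, swap -> [-6, -4, 3, 38, 13, 29]
Pass 4: Select minimum 13 at index 4, swap -> [-6, -4, 3, 13, 38, 29]


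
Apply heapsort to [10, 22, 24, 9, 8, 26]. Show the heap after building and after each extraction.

Build heap: [26, 22, 24, 9, 8, 10]
Extract 26: [24, 22, 10, 9, 8, 26]
Extract 24: [22, 9, 10, 8, 24, 26]
Extract 22: [10, 9, 8, 22, 24, 26]
Extract 10: [9, 8, 10, 22, 24, 26]
Extract 9: [8, 9, 10, 22, 24, 26]


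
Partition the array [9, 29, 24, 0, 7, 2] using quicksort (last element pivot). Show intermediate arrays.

Partition 1: pivot=2 at index 1 -> [0, 2, 24, 9, 7, 29]
Partition 2: pivot=29 at index 5 -> [0, 2, 24, 9, 7, 29]
Partition 3: pivot=7 at index 2 -> [0, 2, 7, 9, 24, 29]
Partition 4: pivot=24 at index 4 -> [0, 2, 7, 9, 24, 29]


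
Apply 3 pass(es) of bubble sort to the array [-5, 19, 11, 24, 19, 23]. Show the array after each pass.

After pass 1: [-5, 11, 19, 19, 23, 24] (3 swaps)
After pass 2: [-5, 11, 19, 19, 23, 24] (0 swaps)
After pass 3: [-5, 11, 19, 19, 23, 24] (0 swaps)
Total swaps: 3


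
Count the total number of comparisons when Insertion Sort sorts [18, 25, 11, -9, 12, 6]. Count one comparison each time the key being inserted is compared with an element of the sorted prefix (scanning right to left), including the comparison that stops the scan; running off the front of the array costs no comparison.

Insert 25: 18 <= 25 (stop) = 1 comparison(s) -> [18, 25, 11, -9, 12, 6]
Insert 11: 25 > 11 (shift), 18 > 11 (shift), reached front = 2 comparison(s) -> [11, 18, 25, -9, 12, 6]
Insert -9: 25 > -9 (shift), 18 > -9 (shift), 11 > -9 (shift), reached front = 3 comparison(s) -> [-9, 11, 18, 25, 12, 6]
Insert 12: 25 > 12 (shift), 18 > 12 (shift), 11 <= 12 (stop) = 3 comparison(s) -> [-9, 11, 12, 18, 25, 6]
Insert 6: 25 > 6 (shift), 18 > 6 (shift), 12 > 6 (shift), 11 > 6 (shift), -9 <= 6 (stop) = 5 comparison(s) -> [-9, 6, 11, 12, 18, 25]
Total comparisons: 1 + 2 + 3 + 3 + 5 = 14


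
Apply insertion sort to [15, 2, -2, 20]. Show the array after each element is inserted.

First element 15 is already 'sorted'
Insert 2: shifted 1 elements -> [2, 15, -2, 20]
Insert -2: shifted 2 elements -> [-2, 2, 15, 20]
Insert 20: shifted 0 elements -> [-2, 2, 15, 20]


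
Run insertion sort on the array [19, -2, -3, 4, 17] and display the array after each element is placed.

First element 19 is already 'sorted'
Insert -2: shifted 1 elements -> [-2, 19, -3, 4, 17]
Insert -3: shifted 2 elements -> [-3, -2, 19, 4, 17]
Insert 4: shifted 1 elements -> [-3, -2, 4, 19, 17]
Insert 17: shifted 1 elements -> [-3, -2, 4, 17, 19]


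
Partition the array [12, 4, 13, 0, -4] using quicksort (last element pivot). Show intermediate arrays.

Partition 1: pivot=-4 at index 0 -> [-4, 4, 13, 0, 12]
Partition 2: pivot=12 at index 3 -> [-4, 4, 0, 12, 13]
Partition 3: pivot=0 at index 1 -> [-4, 0, 4, 12, 13]


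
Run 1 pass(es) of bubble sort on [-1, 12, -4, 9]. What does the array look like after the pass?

After pass 1: [-1, -4, 9, 12] (2 swaps)
Total swaps: 2


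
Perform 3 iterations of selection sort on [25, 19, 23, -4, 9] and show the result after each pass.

Pass 1: Select minimum -4 at index 3, swap -> [-4, 19, 23, 25, 9]
Pass 2: Select minimum 9 at index 4, swap -> [-4, 9, 23, 25, 19]
Pass 3: Select minimum 19 at index 4, swap -> [-4, 9, 19, 25, 23]


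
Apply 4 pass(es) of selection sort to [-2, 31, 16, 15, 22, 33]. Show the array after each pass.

Pass 1: Select minimum -2 at index 0, swap -> [-2, 31, 16, 15, 22, 33]
Pass 2: Select minimum 15 at index 3, swap -> [-2, 15, 16, 31, 22, 33]
Pass 3: Select minimum 16 at index 2, swap -> [-2, 15, 16, 31, 22, 33]
Pass 4: Select minimum 22 at index 4, swap -> [-2, 15, 16, 22, 31, 33]


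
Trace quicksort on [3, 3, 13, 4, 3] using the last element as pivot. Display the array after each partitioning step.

Partition 1: pivot=3 at index 2 -> [3, 3, 3, 4, 13]
Partition 2: pivot=3 at index 1 -> [3, 3, 3, 4, 13]
Partition 3: pivot=13 at index 4 -> [3, 3, 3, 4, 13]


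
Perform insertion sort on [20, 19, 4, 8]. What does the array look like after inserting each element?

First element 20 is already 'sorted'
Insert 19: shifted 1 elements -> [19, 20, 4, 8]
Insert 4: shifted 2 elements -> [4, 19, 20, 8]
Insert 8: shifted 2 elements -> [4, 8, 19, 20]


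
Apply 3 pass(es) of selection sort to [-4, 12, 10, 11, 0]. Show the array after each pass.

Pass 1: Select minimum -4 at index 0, swap -> [-4, 12, 10, 11, 0]
Pass 2: Select minimum 0 at index 4, swap -> [-4, 0, 10, 11, 12]
Pass 3: Select minimum 10 at index 2, swap -> [-4, 0, 10, 11, 12]


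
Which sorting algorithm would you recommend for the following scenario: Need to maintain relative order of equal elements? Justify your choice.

Best choice: Merge sort or Insertion sort
Reason: Both are stable; quicksort and heapsort are not stable


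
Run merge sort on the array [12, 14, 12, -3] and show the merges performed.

Divide and conquer:
  Merge [12] + [14] -> [12, 14]
  Merge [12] + [-3] -> [-3, 12]
  Merge [12, 14] + [-3, 12] -> [-3, 12, 12, 14]


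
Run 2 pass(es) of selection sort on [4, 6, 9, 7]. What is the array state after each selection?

Pass 1: Select minimum 4 at index 0, swap -> [4, 6, 9, 7]
Pass 2: Select minimum 6 at index 1, swap -> [4, 6, 9, 7]


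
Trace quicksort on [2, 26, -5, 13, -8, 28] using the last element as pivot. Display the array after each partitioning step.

Partition 1: pivot=28 at index 5 -> [2, 26, -5, 13, -8, 28]
Partition 2: pivot=-8 at index 0 -> [-8, 26, -5, 13, 2, 28]
Partition 3: pivot=2 at index 2 -> [-8, -5, 2, 13, 26, 28]
Partition 4: pivot=26 at index 4 -> [-8, -5, 2, 13, 26, 28]


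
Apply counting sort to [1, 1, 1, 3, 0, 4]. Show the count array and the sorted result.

Count array: [1, 3, 0, 1, 1]
(count[i] = number of elements equal to i)
Cumulative count: [1, 4, 4, 5, 6]
Sorted: [0, 1, 1, 1, 3, 4]


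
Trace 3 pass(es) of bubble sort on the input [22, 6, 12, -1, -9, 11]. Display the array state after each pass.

After pass 1: [6, 12, -1, -9, 11, 22] (5 swaps)
After pass 2: [6, -1, -9, 11, 12, 22] (3 swaps)
After pass 3: [-1, -9, 6, 11, 12, 22] (2 swaps)
Total swaps: 10


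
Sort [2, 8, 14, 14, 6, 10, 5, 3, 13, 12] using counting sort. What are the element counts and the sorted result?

Count array: [0, 0, 1, 1, 0, 1, 1, 0, 1, 0, 1, 0, 1, 1, 2]
(count[i] = number of elements equal to i)
Cumulative count: [0, 0, 1, 2, 2, 3, 4, 4, 5, 5, 6, 6, 7, 8, 10]
Sorted: [2, 3, 5, 6, 8, 10, 12, 13, 14, 14]


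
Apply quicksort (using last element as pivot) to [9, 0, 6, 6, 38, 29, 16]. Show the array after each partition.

Partition 1: pivot=16 at index 4 -> [9, 0, 6, 6, 16, 29, 38]
Partition 2: pivot=6 at index 2 -> [0, 6, 6, 9, 16, 29, 38]
Partition 3: pivot=6 at index 1 -> [0, 6, 6, 9, 16, 29, 38]
Partition 4: pivot=38 at index 6 -> [0, 6, 6, 9, 16, 29, 38]


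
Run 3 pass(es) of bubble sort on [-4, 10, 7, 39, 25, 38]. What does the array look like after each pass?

After pass 1: [-4, 7, 10, 25, 38, 39] (3 swaps)
After pass 2: [-4, 7, 10, 25, 38, 39] (0 swaps)
After pass 3: [-4, 7, 10, 25, 38, 39] (0 swaps)
Total swaps: 3


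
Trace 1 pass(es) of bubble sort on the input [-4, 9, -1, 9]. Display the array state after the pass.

After pass 1: [-4, -1, 9, 9] (1 swaps)
Total swaps: 1


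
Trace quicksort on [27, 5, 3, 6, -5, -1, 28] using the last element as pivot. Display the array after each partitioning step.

Partition 1: pivot=28 at index 6 -> [27, 5, 3, 6, -5, -1, 28]
Partition 2: pivot=-1 at index 1 -> [-5, -1, 3, 6, 27, 5, 28]
Partition 3: pivot=5 at index 3 -> [-5, -1, 3, 5, 27, 6, 28]
Partition 4: pivot=6 at index 4 -> [-5, -1, 3, 5, 6, 27, 28]


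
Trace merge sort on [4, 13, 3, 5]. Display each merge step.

Divide and conquer:
  Merge [4] + [13] -> [4, 13]
  Merge [3] + [5] -> [3, 5]
  Merge [4, 13] + [3, 5] -> [3, 4, 5, 13]


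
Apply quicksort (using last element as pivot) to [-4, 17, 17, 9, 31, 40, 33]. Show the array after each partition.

Partition 1: pivot=33 at index 5 -> [-4, 17, 17, 9, 31, 33, 40]
Partition 2: pivot=31 at index 4 -> [-4, 17, 17, 9, 31, 33, 40]
Partition 3: pivot=9 at index 1 -> [-4, 9, 17, 17, 31, 33, 40]
Partition 4: pivot=17 at index 3 -> [-4, 9, 17, 17, 31, 33, 40]


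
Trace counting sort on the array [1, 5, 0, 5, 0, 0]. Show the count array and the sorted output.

Count array: [3, 1, 0, 0, 0, 2]
(count[i] = number of elements equal to i)
Cumulative count: [3, 4, 4, 4, 4, 6]
Sorted: [0, 0, 0, 1, 5, 5]


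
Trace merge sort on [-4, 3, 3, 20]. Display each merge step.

Divide and conquer:
  Merge [-4] + [3] -> [-4, 3]
  Merge [3] + [20] -> [3, 20]
  Merge [-4, 3] + [3, 20] -> [-4, 3, 3, 20]


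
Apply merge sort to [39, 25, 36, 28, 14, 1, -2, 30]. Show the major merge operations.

Divide and conquer:
  Merge [39] + [25] -> [25, 39]
  Merge [36] + [28] -> [28, 36]
  Merge [25, 39] + [28, 36] -> [25, 28, 36, 39]
  Merge [14] + [1] -> [1, 14]
  Merge [-2] + [30] -> [-2, 30]
  Merge [1, 14] + [-2, 30] -> [-2, 1, 14, 30]
  Merge [25, 28, 36, 39] + [-2, 1, 14, 30] -> [-2, 1, 14, 25, 28, 30, 36, 39]


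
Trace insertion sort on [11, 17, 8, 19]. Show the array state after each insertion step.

First element 11 is already 'sorted'
Insert 17: shifted 0 elements -> [11, 17, 8, 19]
Insert 8: shifted 2 elements -> [8, 11, 17, 19]
Insert 19: shifted 0 elements -> [8, 11, 17, 19]


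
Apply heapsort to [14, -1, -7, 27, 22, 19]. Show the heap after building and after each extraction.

Build heap: [27, 22, 19, -1, 14, -7]
Extract 27: [22, 14, 19, -1, -7, 27]
Extract 22: [19, 14, -7, -1, 22, 27]
Extract 19: [14, -1, -7, 19, 22, 27]
Extract 14: [-1, -7, 14, 19, 22, 27]
Extract -1: [-7, -1, 14, 19, 22, 27]


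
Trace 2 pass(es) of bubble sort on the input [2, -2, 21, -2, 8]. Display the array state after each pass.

After pass 1: [-2, 2, -2, 8, 21] (3 swaps)
After pass 2: [-2, -2, 2, 8, 21] (1 swaps)
Total swaps: 4


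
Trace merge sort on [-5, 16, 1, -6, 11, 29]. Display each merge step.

Divide and conquer:
  Merge [16] + [1] -> [1, 16]
  Merge [-5] + [1, 16] -> [-5, 1, 16]
  Merge [11] + [29] -> [11, 29]
  Merge [-6] + [11, 29] -> [-6, 11, 29]
  Merge [-5, 1, 16] + [-6, 11, 29] -> [-6, -5, 1, 11, 16, 29]


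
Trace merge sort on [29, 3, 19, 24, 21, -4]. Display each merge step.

Divide and conquer:
  Merge [3] + [19] -> [3, 19]
  Merge [29] + [3, 19] -> [3, 19, 29]
  Merge [21] + [-4] -> [-4, 21]
  Merge [24] + [-4, 21] -> [-4, 21, 24]
  Merge [3, 19, 29] + [-4, 21, 24] -> [-4, 3, 19, 21, 24, 29]


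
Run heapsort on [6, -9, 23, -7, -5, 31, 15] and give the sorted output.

Build heap: [31, -5, 23, -7, -9, 6, 15]
Extract 31: [23, -5, 15, -7, -9, 6, 31]
Extract 23: [15, -5, 6, -7, -9, 23, 31]
Extract 15: [6, -5, -9, -7, 15, 23, 31]
Extract 6: [-5, -7, -9, 6, 15, 23, 31]
Extract -5: [-7, -9, -5, 6, 15, 23, 31]
Extract -7: [-9, -7, -5, 6, 15, 23, 31]


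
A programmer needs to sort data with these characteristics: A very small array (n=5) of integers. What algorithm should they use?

Best choice: Insertion sort
Reason: For tiny inputs the O(n^2) overhead is negligible and insertion sort has minimal constant factors


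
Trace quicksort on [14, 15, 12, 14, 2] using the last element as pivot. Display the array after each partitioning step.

Partition 1: pivot=2 at index 0 -> [2, 15, 12, 14, 14]
Partition 2: pivot=14 at index 3 -> [2, 12, 14, 14, 15]
Partition 3: pivot=14 at index 2 -> [2, 12, 14, 14, 15]


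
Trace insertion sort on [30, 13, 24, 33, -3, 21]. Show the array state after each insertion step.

First element 30 is already 'sorted'
Insert 13: shifted 1 elements -> [13, 30, 24, 33, -3, 21]
Insert 24: shifted 1 elements -> [13, 24, 30, 33, -3, 21]
Insert 33: shifted 0 elements -> [13, 24, 30, 33, -3, 21]
Insert -3: shifted 4 elements -> [-3, 13, 24, 30, 33, 21]
Insert 21: shifted 3 elements -> [-3, 13, 21, 24, 30, 33]


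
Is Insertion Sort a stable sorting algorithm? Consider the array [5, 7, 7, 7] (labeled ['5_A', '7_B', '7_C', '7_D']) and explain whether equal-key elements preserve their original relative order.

Trace Insertion Sort on the labeled array (the key is the number; the letter only tracks identity):
  Insert 7_B at index 1: [5_A, 7_B, 7_C, 7_D]
  Insert 7_C at index 2: [5_A, 7_B, 7_C, 7_D]
  Insert 7_D at index 3: [5_A, 7_B, 7_C, 7_D]
Final order: [5_A, 7_B, 7_C, 7_D]
Equal keys:
  value 7: originally 7_B, 7_C, 7_D; after sorting 7_B, 7_C, 7_D -> order preserved
All equal keys kept their original relative order. Insertion Sort is stable: elements are shifted only while they are strictly greater than the key, so a key is inserted after any equal elements already placed.
Answer: Stable


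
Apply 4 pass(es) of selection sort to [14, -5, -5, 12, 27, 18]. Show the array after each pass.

Pass 1: Select minimum -5 at index 1, swap -> [-5, 14, -5, 12, 27, 18]
Pass 2: Select minimum -5 at index 2, swap -> [-5, -5, 14, 12, 27, 18]
Pass 3: Select minimum 12 at index 3, swap -> [-5, -5, 12, 14, 27, 18]
Pass 4: Select minimum 14 at index 3, swap -> [-5, -5, 12, 14, 27, 18]


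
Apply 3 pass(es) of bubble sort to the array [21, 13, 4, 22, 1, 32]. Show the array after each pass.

After pass 1: [13, 4, 21, 1, 22, 32] (3 swaps)
After pass 2: [4, 13, 1, 21, 22, 32] (2 swaps)
After pass 3: [4, 1, 13, 21, 22, 32] (1 swaps)
Total swaps: 6


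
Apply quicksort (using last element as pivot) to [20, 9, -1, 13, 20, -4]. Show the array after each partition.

Partition 1: pivot=-4 at index 0 -> [-4, 9, -1, 13, 20, 20]
Partition 2: pivot=20 at index 5 -> [-4, 9, -1, 13, 20, 20]
Partition 3: pivot=20 at index 4 -> [-4, 9, -1, 13, 20, 20]
Partition 4: pivot=13 at index 3 -> [-4, 9, -1, 13, 20, 20]
Partition 5: pivot=-1 at index 1 -> [-4, -1, 9, 13, 20, 20]


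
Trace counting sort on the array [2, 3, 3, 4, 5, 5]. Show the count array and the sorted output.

Count array: [0, 0, 1, 2, 1, 2]
(count[i] = number of elements equal to i)
Cumulative count: [0, 0, 1, 3, 4, 6]
Sorted: [2, 3, 3, 4, 5, 5]


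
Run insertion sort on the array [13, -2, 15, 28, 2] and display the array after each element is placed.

First element 13 is already 'sorted'
Insert -2: shifted 1 elements -> [-2, 13, 15, 28, 2]
Insert 15: shifted 0 elements -> [-2, 13, 15, 28, 2]
Insert 28: shifted 0 elements -> [-2, 13, 15, 28, 2]
Insert 2: shifted 3 elements -> [-2, 2, 13, 15, 28]


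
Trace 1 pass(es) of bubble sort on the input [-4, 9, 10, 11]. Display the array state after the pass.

After pass 1: [-4, 9, 10, 11] (0 swaps)
Total swaps: 0


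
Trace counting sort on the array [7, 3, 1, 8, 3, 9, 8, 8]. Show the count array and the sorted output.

Count array: [0, 1, 0, 2, 0, 0, 0, 1, 3, 1]
(count[i] = number of elements equal to i)
Cumulative count: [0, 1, 1, 3, 3, 3, 3, 4, 7, 8]
Sorted: [1, 3, 3, 7, 8, 8, 8, 9]


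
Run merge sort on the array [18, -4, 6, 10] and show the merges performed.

Divide and conquer:
  Merge [18] + [-4] -> [-4, 18]
  Merge [6] + [10] -> [6, 10]
  Merge [-4, 18] + [6, 10] -> [-4, 6, 10, 18]


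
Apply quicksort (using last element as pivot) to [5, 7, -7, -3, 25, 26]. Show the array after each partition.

Partition 1: pivot=26 at index 5 -> [5, 7, -7, -3, 25, 26]
Partition 2: pivot=25 at index 4 -> [5, 7, -7, -3, 25, 26]
Partition 3: pivot=-3 at index 1 -> [-7, -3, 5, 7, 25, 26]
Partition 4: pivot=7 at index 3 -> [-7, -3, 5, 7, 25, 26]


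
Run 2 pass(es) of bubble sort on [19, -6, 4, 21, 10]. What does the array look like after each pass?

After pass 1: [-6, 4, 19, 10, 21] (3 swaps)
After pass 2: [-6, 4, 10, 19, 21] (1 swaps)
Total swaps: 4


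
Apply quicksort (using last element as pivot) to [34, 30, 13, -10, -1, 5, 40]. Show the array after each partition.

Partition 1: pivot=40 at index 6 -> [34, 30, 13, -10, -1, 5, 40]
Partition 2: pivot=5 at index 2 -> [-10, -1, 5, 34, 30, 13, 40]
Partition 3: pivot=-1 at index 1 -> [-10, -1, 5, 34, 30, 13, 40]
Partition 4: pivot=13 at index 3 -> [-10, -1, 5, 13, 30, 34, 40]
Partition 5: pivot=34 at index 5 -> [-10, -1, 5, 13, 30, 34, 40]


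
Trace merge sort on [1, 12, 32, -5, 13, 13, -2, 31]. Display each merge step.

Divide and conquer:
  Merge [1] + [12] -> [1, 12]
  Merge [32] + [-5] -> [-5, 32]
  Merge [1, 12] + [-5, 32] -> [-5, 1, 12, 32]
  Merge [13] + [13] -> [13, 13]
  Merge [-2] + [31] -> [-2, 31]
  Merge [13, 13] + [-2, 31] -> [-2, 13, 13, 31]
  Merge [-5, 1, 12, 32] + [-2, 13, 13, 31] -> [-5, -2, 1, 12, 13, 13, 31, 32]


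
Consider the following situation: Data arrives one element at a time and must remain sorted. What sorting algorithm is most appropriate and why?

Best choice: Insertion sort
Reason: Insertion sort naturally handles online/streaming input by inserting each new element into sorted position


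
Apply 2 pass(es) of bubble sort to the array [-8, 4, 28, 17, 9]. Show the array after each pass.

After pass 1: [-8, 4, 17, 9, 28] (2 swaps)
After pass 2: [-8, 4, 9, 17, 28] (1 swaps)
Total swaps: 3


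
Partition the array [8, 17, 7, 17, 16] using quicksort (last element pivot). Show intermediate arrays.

Partition 1: pivot=16 at index 2 -> [8, 7, 16, 17, 17]
Partition 2: pivot=7 at index 0 -> [7, 8, 16, 17, 17]
Partition 3: pivot=17 at index 4 -> [7, 8, 16, 17, 17]


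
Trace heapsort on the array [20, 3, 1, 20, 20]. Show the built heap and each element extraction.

Build heap: [20, 20, 1, 3, 20]
Extract 20: [20, 20, 1, 3, 20]
Extract 20: [20, 3, 1, 20, 20]
Extract 20: [3, 1, 20, 20, 20]
Extract 3: [1, 3, 20, 20, 20]


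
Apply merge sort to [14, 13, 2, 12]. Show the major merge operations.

Divide and conquer:
  Merge [14] + [13] -> [13, 14]
  Merge [2] + [12] -> [2, 12]
  Merge [13, 14] + [2, 12] -> [2, 12, 13, 14]


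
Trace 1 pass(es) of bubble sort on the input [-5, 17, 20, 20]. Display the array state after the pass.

After pass 1: [-5, 17, 20, 20] (0 swaps)
Total swaps: 0


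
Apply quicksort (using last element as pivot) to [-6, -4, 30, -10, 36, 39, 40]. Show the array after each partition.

Partition 1: pivot=40 at index 6 -> [-6, -4, 30, -10, 36, 39, 40]
Partition 2: pivot=39 at index 5 -> [-6, -4, 30, -10, 36, 39, 40]
Partition 3: pivot=36 at index 4 -> [-6, -4, 30, -10, 36, 39, 40]
Partition 4: pivot=-10 at index 0 -> [-10, -4, 30, -6, 36, 39, 40]
Partition 5: pivot=-6 at index 1 -> [-10, -6, 30, -4, 36, 39, 40]
Partition 6: pivot=-4 at index 2 -> [-10, -6, -4, 30, 36, 39, 40]


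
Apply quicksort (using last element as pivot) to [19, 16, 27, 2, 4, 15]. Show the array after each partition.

Partition 1: pivot=15 at index 2 -> [2, 4, 15, 19, 16, 27]
Partition 2: pivot=4 at index 1 -> [2, 4, 15, 19, 16, 27]
Partition 3: pivot=27 at index 5 -> [2, 4, 15, 19, 16, 27]
Partition 4: pivot=16 at index 3 -> [2, 4, 15, 16, 19, 27]


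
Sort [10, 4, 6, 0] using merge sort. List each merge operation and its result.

Divide and conquer:
  Merge [10] + [4] -> [4, 10]
  Merge [6] + [0] -> [0, 6]
  Merge [4, 10] + [0, 6] -> [0, 4, 6, 10]


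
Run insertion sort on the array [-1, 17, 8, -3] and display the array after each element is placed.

First element -1 is already 'sorted'
Insert 17: shifted 0 elements -> [-1, 17, 8, -3]
Insert 8: shifted 1 elements -> [-1, 8, 17, -3]
Insert -3: shifted 3 elements -> [-3, -1, 8, 17]


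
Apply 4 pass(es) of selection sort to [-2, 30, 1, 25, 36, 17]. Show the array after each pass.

Pass 1: Select minimum -2 at index 0, swap -> [-2, 30, 1, 25, 36, 17]
Pass 2: Select minimum 1 at index 2, swap -> [-2, 1, 30, 25, 36, 17]
Pass 3: Select minimum 17 at index 5, swap -> [-2, 1, 17, 25, 36, 30]
Pass 4: Select minimum 25 at index 3, swap -> [-2, 1, 17, 25, 36, 30]


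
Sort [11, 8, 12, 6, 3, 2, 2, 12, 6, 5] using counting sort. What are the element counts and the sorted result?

Count array: [0, 0, 2, 1, 0, 1, 2, 0, 1, 0, 0, 1, 2]
(count[i] = number of elements equal to i)
Cumulative count: [0, 0, 2, 3, 3, 4, 6, 6, 7, 7, 7, 8, 10]
Sorted: [2, 2, 3, 5, 6, 6, 8, 11, 12, 12]


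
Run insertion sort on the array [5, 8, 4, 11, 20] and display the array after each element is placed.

First element 5 is already 'sorted'
Insert 8: shifted 0 elements -> [5, 8, 4, 11, 20]
Insert 4: shifted 2 elements -> [4, 5, 8, 11, 20]
Insert 11: shifted 0 elements -> [4, 5, 8, 11, 20]
Insert 20: shifted 0 elements -> [4, 5, 8, 11, 20]


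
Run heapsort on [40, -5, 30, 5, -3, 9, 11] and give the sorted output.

Build heap: [40, 5, 30, -5, -3, 9, 11]
Extract 40: [30, 5, 11, -5, -3, 9, 40]
Extract 30: [11, 5, 9, -5, -3, 30, 40]
Extract 11: [9, 5, -3, -5, 11, 30, 40]
Extract 9: [5, -5, -3, 9, 11, 30, 40]
Extract 5: [-3, -5, 5, 9, 11, 30, 40]
Extract -3: [-5, -3, 5, 9, 11, 30, 40]


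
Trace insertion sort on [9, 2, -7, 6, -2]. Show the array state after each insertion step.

First element 9 is already 'sorted'
Insert 2: shifted 1 elements -> [2, 9, -7, 6, -2]
Insert -7: shifted 2 elements -> [-7, 2, 9, 6, -2]
Insert 6: shifted 1 elements -> [-7, 2, 6, 9, -2]
Insert -2: shifted 3 elements -> [-7, -2, 2, 6, 9]


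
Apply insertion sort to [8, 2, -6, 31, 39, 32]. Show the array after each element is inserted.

First element 8 is already 'sorted'
Insert 2: shifted 1 elements -> [2, 8, -6, 31, 39, 32]
Insert -6: shifted 2 elements -> [-6, 2, 8, 31, 39, 32]
Insert 31: shifted 0 elements -> [-6, 2, 8, 31, 39, 32]
Insert 39: shifted 0 elements -> [-6, 2, 8, 31, 39, 32]
Insert 32: shifted 1 elements -> [-6, 2, 8, 31, 32, 39]


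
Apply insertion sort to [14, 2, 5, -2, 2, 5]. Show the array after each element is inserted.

First element 14 is already 'sorted'
Insert 2: shifted 1 elements -> [2, 14, 5, -2, 2, 5]
Insert 5: shifted 1 elements -> [2, 5, 14, -2, 2, 5]
Insert -2: shifted 3 elements -> [-2, 2, 5, 14, 2, 5]
Insert 2: shifted 2 elements -> [-2, 2, 2, 5, 14, 5]
Insert 5: shifted 1 elements -> [-2, 2, 2, 5, 5, 14]


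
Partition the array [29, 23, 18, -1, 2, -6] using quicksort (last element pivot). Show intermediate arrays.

Partition 1: pivot=-6 at index 0 -> [-6, 23, 18, -1, 2, 29]
Partition 2: pivot=29 at index 5 -> [-6, 23, 18, -1, 2, 29]
Partition 3: pivot=2 at index 2 -> [-6, -1, 2, 23, 18, 29]
Partition 4: pivot=18 at index 3 -> [-6, -1, 2, 18, 23, 29]


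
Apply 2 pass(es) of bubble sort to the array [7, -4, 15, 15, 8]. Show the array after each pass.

After pass 1: [-4, 7, 15, 8, 15] (2 swaps)
After pass 2: [-4, 7, 8, 15, 15] (1 swaps)
Total swaps: 3


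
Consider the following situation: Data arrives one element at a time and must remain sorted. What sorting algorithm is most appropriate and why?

Best choice: Insertion sort
Reason: Insertion sort naturally handles online/streaming input by inserting each new element into sorted position


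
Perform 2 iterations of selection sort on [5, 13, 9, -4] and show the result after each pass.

Pass 1: Select minimum -4 at index 3, swap -> [-4, 13, 9, 5]
Pass 2: Select minimum 5 at index 3, swap -> [-4, 5, 9, 13]


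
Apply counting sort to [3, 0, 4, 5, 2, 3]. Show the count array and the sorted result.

Count array: [1, 0, 1, 2, 1, 1]
(count[i] = number of elements equal to i)
Cumulative count: [1, 1, 2, 4, 5, 6]
Sorted: [0, 2, 3, 3, 4, 5]


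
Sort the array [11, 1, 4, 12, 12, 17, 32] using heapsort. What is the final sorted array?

Build heap: [32, 12, 17, 1, 12, 11, 4]
Extract 32: [17, 12, 11, 1, 12, 4, 32]
Extract 17: [12, 12, 11, 1, 4, 17, 32]
Extract 12: [12, 4, 11, 1, 12, 17, 32]
Extract 12: [11, 4, 1, 12, 12, 17, 32]
Extract 11: [4, 1, 11, 12, 12, 17, 32]
Extract 4: [1, 4, 11, 12, 12, 17, 32]


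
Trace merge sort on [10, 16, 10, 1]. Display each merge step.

Divide and conquer:
  Merge [10] + [16] -> [10, 16]
  Merge [10] + [1] -> [1, 10]
  Merge [10, 16] + [1, 10] -> [1, 10, 10, 16]


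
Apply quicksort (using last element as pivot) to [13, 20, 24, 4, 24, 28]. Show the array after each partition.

Partition 1: pivot=28 at index 5 -> [13, 20, 24, 4, 24, 28]
Partition 2: pivot=24 at index 4 -> [13, 20, 24, 4, 24, 28]
Partition 3: pivot=4 at index 0 -> [4, 20, 24, 13, 24, 28]
Partition 4: pivot=13 at index 1 -> [4, 13, 24, 20, 24, 28]
Partition 5: pivot=20 at index 2 -> [4, 13, 20, 24, 24, 28]


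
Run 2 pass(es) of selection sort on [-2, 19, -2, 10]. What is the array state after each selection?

Pass 1: Select minimum -2 at index 0, swap -> [-2, 19, -2, 10]
Pass 2: Select minimum -2 at index 2, swap -> [-2, -2, 19, 10]


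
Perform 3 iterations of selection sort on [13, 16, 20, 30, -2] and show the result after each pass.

Pass 1: Select minimum -2 at index 4, swap -> [-2, 16, 20, 30, 13]
Pass 2: Select minimum 13 at index 4, swap -> [-2, 13, 20, 30, 16]
Pass 3: Select minimum 16 at index 4, swap -> [-2, 13, 16, 30, 20]


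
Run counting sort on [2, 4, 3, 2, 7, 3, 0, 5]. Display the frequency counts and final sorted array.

Count array: [1, 0, 2, 2, 1, 1, 0, 1]
(count[i] = number of elements equal to i)
Cumulative count: [1, 1, 3, 5, 6, 7, 7, 8]
Sorted: [0, 2, 2, 3, 3, 4, 5, 7]


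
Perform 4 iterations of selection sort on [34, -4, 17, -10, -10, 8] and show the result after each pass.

Pass 1: Select minimum -10 at index 3, swap -> [-10, -4, 17, 34, -10, 8]
Pass 2: Select minimum -10 at index 4, swap -> [-10, -10, 17, 34, -4, 8]
Pass 3: Select minimum -4 at index 4, swap -> [-10, -10, -4, 34, 17, 8]
Pass 4: Select minimum 8 at index 5, swap -> [-10, -10, -4, 8, 17, 34]


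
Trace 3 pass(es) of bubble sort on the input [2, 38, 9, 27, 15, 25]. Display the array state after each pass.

After pass 1: [2, 9, 27, 15, 25, 38] (4 swaps)
After pass 2: [2, 9, 15, 25, 27, 38] (2 swaps)
After pass 3: [2, 9, 15, 25, 27, 38] (0 swaps)
Total swaps: 6


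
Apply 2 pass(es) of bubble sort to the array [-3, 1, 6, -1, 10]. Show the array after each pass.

After pass 1: [-3, 1, -1, 6, 10] (1 swaps)
After pass 2: [-3, -1, 1, 6, 10] (1 swaps)
Total swaps: 2


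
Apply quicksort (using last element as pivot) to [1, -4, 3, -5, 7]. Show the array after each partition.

Partition 1: pivot=7 at index 4 -> [1, -4, 3, -5, 7]
Partition 2: pivot=-5 at index 0 -> [-5, -4, 3, 1, 7]
Partition 3: pivot=1 at index 2 -> [-5, -4, 1, 3, 7]


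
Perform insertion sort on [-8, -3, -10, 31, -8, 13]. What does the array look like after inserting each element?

First element -8 is already 'sorted'
Insert -3: shifted 0 elements -> [-8, -3, -10, 31, -8, 13]
Insert -10: shifted 2 elements -> [-10, -8, -3, 31, -8, 13]
Insert 31: shifted 0 elements -> [-10, -8, -3, 31, -8, 13]
Insert -8: shifted 2 elements -> [-10, -8, -8, -3, 31, 13]
Insert 13: shifted 1 elements -> [-10, -8, -8, -3, 13, 31]


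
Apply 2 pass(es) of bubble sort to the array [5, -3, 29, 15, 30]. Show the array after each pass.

After pass 1: [-3, 5, 15, 29, 30] (2 swaps)
After pass 2: [-3, 5, 15, 29, 30] (0 swaps)
Total swaps: 2


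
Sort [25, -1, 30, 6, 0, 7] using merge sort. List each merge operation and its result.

Divide and conquer:
  Merge [-1] + [30] -> [-1, 30]
  Merge [25] + [-1, 30] -> [-1, 25, 30]
  Merge [0] + [7] -> [0, 7]
  Merge [6] + [0, 7] -> [0, 6, 7]
  Merge [-1, 25, 30] + [0, 6, 7] -> [-1, 0, 6, 7, 25, 30]


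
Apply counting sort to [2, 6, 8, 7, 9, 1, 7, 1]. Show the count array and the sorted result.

Count array: [0, 2, 1, 0, 0, 0, 1, 2, 1, 1]
(count[i] = number of elements equal to i)
Cumulative count: [0, 2, 3, 3, 3, 3, 4, 6, 7, 8]
Sorted: [1, 1, 2, 6, 7, 7, 8, 9]


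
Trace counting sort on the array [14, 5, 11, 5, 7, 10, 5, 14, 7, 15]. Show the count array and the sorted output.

Count array: [0, 0, 0, 0, 0, 3, 0, 2, 0, 0, 1, 1, 0, 0, 2, 1]
(count[i] = number of elements equal to i)
Cumulative count: [0, 0, 0, 0, 0, 3, 3, 5, 5, 5, 6, 7, 7, 7, 9, 10]
Sorted: [5, 5, 5, 7, 7, 10, 11, 14, 14, 15]


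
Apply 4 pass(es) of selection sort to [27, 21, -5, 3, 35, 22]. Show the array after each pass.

Pass 1: Select minimum -5 at index 2, swap -> [-5, 21, 27, 3, 35, 22]
Pass 2: Select minimum 3 at index 3, swap -> [-5, 3, 27, 21, 35, 22]
Pass 3: Select minimum 21 at index 3, swap -> [-5, 3, 21, 27, 35, 22]
Pass 4: Select minimum 22 at index 5, swap -> [-5, 3, 21, 22, 35, 27]


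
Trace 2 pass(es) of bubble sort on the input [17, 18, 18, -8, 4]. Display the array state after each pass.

After pass 1: [17, 18, -8, 4, 18] (2 swaps)
After pass 2: [17, -8, 4, 18, 18] (2 swaps)
Total swaps: 4


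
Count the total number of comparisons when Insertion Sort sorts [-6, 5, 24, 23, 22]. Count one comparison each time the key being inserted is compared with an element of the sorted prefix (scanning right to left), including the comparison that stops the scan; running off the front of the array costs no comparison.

Insert 5: -6 <= 5 (stop) = 1 comparison(s) -> [-6, 5, 24, 23, 22]
Insert 24: 5 <= 24 (stop) = 1 comparison(s) -> [-6, 5, 24, 23, 22]
Insert 23: 24 > 23 (shift), 5 <= 23 (stop) = 2 comparison(s) -> [-6, 5, 23, 24, 22]
Insert 22: 24 > 22 (shift), 23 > 22 (shift), 5 <= 22 (stop) = 3 comparison(s) -> [-6, 5, 22, 23, 24]
Total comparisons: 1 + 1 + 2 + 3 = 7


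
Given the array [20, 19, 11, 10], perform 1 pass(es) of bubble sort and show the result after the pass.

After pass 1: [19, 11, 10, 20] (3 swaps)
Total swaps: 3


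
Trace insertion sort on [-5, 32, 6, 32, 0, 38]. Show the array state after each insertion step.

First element -5 is already 'sorted'
Insert 32: shifted 0 elements -> [-5, 32, 6, 32, 0, 38]
Insert 6: shifted 1 elements -> [-5, 6, 32, 32, 0, 38]
Insert 32: shifted 0 elements -> [-5, 6, 32, 32, 0, 38]
Insert 0: shifted 3 elements -> [-5, 0, 6, 32, 32, 38]
Insert 38: shifted 0 elements -> [-5, 0, 6, 32, 32, 38]


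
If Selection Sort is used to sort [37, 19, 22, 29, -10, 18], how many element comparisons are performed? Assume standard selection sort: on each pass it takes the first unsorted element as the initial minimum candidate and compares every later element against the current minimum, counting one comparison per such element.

Pass 1: scan indices 1..5 for the minimum = 5 comparison(s); min is -10, place at index 0 -> [-10, 19, 22, 29, 37, 18]
Pass 2: scan indices 2..5 for the minimum = 4 comparison(s); min is 18, place at index 1 -> [-10, 18, 22, 29, 37, 19]
Pass 3: scan indices 3..5 for the minimum = 3 comparison(s); min is 19, place at index 2 -> [-10, 18, 19, 29, 37, 22]
Pass 4: scan indices 4..5 for the minimum = 2 comparison(s); min is 22, place at index 3 -> [-10, 18, 19, 22, 37, 29]
Pass 5: scan indices 5..5 for the minimum = 1 comparison(s); min is 29, place at index 4 -> [-10, 18, 19, 22, 29, 37]
Selection sort always scans the whole unsorted suffix, so the count is (n-1) + (n-2) + ... + 1 = n(n-1)/2 = 6*5/2 = 15 regardless of the input order.
Total comparisons: 5 + 4 + 3 + 2 + 1 = 15


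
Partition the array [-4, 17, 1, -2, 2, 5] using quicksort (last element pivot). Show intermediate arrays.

Partition 1: pivot=5 at index 4 -> [-4, 1, -2, 2, 5, 17]
Partition 2: pivot=2 at index 3 -> [-4, 1, -2, 2, 5, 17]
Partition 3: pivot=-2 at index 1 -> [-4, -2, 1, 2, 5, 17]


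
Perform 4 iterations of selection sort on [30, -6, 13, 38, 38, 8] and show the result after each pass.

Pass 1: Select minimum -6 at index 1, swap -> [-6, 30, 13, 38, 38, 8]
Pass 2: Select minimum 8 at index 5, swap -> [-6, 8, 13, 38, 38, 30]
Pass 3: Select minimum 13 at index 2, swap -> [-6, 8, 13, 38, 38, 30]
Pass 4: Select minimum 30 at index 5, swap -> [-6, 8, 13, 30, 38, 38]


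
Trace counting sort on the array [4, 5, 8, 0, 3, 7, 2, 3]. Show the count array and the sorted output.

Count array: [1, 0, 1, 2, 1, 1, 0, 1, 1]
(count[i] = number of elements equal to i)
Cumulative count: [1, 1, 2, 4, 5, 6, 6, 7, 8]
Sorted: [0, 2, 3, 3, 4, 5, 7, 8]


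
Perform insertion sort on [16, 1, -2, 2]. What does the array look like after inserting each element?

First element 16 is already 'sorted'
Insert 1: shifted 1 elements -> [1, 16, -2, 2]
Insert -2: shifted 2 elements -> [-2, 1, 16, 2]
Insert 2: shifted 1 elements -> [-2, 1, 2, 16]


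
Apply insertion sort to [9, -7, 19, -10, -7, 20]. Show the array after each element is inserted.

First element 9 is already 'sorted'
Insert -7: shifted 1 elements -> [-7, 9, 19, -10, -7, 20]
Insert 19: shifted 0 elements -> [-7, 9, 19, -10, -7, 20]
Insert -10: shifted 3 elements -> [-10, -7, 9, 19, -7, 20]
Insert -7: shifted 2 elements -> [-10, -7, -7, 9, 19, 20]
Insert 20: shifted 0 elements -> [-10, -7, -7, 9, 19, 20]


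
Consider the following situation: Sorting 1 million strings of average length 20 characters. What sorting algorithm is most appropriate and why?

Best choice: MSD radix sort or Mergesort
Reason: MSD radix sort is a non-comparison sort that buckets the strings by successive character positions, running in time proportional to the total number of characters examined rather than O(n log n) string comparisons; mergesort is a stable O(n log n)-comparison alternative that works for arbitrary variable-length keys


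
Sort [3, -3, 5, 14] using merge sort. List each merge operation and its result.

Divide and conquer:
  Merge [3] + [-3] -> [-3, 3]
  Merge [5] + [14] -> [5, 14]
  Merge [-3, 3] + [5, 14] -> [-3, 3, 5, 14]


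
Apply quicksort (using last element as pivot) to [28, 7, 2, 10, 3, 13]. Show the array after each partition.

Partition 1: pivot=13 at index 4 -> [7, 2, 10, 3, 13, 28]
Partition 2: pivot=3 at index 1 -> [2, 3, 10, 7, 13, 28]
Partition 3: pivot=7 at index 2 -> [2, 3, 7, 10, 13, 28]


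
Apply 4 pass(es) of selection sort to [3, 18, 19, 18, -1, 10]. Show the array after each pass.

Pass 1: Select minimum -1 at index 4, swap -> [-1, 18, 19, 18, 3, 10]
Pass 2: Select minimum 3 at index 4, swap -> [-1, 3, 19, 18, 18, 10]
Pass 3: Select minimum 10 at index 5, swap -> [-1, 3, 10, 18, 18, 19]
Pass 4: Select minimum 18 at index 3, swap -> [-1, 3, 10, 18, 18, 19]


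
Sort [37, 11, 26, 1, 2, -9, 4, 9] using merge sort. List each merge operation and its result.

Divide and conquer:
  Merge [37] + [11] -> [11, 37]
  Merge [26] + [1] -> [1, 26]
  Merge [11, 37] + [1, 26] -> [1, 11, 26, 37]
  Merge [2] + [-9] -> [-9, 2]
  Merge [4] + [9] -> [4, 9]
  Merge [-9, 2] + [4, 9] -> [-9, 2, 4, 9]
  Merge [1, 11, 26, 37] + [-9, 2, 4, 9] -> [-9, 1, 2, 4, 9, 11, 26, 37]


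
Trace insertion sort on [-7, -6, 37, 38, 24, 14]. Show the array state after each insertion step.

First element -7 is already 'sorted'
Insert -6: shifted 0 elements -> [-7, -6, 37, 38, 24, 14]
Insert 37: shifted 0 elements -> [-7, -6, 37, 38, 24, 14]
Insert 38: shifted 0 elements -> [-7, -6, 37, 38, 24, 14]
Insert 24: shifted 2 elements -> [-7, -6, 24, 37, 38, 14]
Insert 14: shifted 3 elements -> [-7, -6, 14, 24, 37, 38]


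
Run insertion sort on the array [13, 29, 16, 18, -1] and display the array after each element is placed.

First element 13 is already 'sorted'
Insert 29: shifted 0 elements -> [13, 29, 16, 18, -1]
Insert 16: shifted 1 elements -> [13, 16, 29, 18, -1]
Insert 18: shifted 1 elements -> [13, 16, 18, 29, -1]
Insert -1: shifted 4 elements -> [-1, 13, 16, 18, 29]


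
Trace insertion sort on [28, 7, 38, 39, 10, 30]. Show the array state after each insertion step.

First element 28 is already 'sorted'
Insert 7: shifted 1 elements -> [7, 28, 38, 39, 10, 30]
Insert 38: shifted 0 elements -> [7, 28, 38, 39, 10, 30]
Insert 39: shifted 0 elements -> [7, 28, 38, 39, 10, 30]
Insert 10: shifted 3 elements -> [7, 10, 28, 38, 39, 30]
Insert 30: shifted 2 elements -> [7, 10, 28, 30, 38, 39]


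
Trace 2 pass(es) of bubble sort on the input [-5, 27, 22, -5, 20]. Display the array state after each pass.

After pass 1: [-5, 22, -5, 20, 27] (3 swaps)
After pass 2: [-5, -5, 20, 22, 27] (2 swaps)
Total swaps: 5


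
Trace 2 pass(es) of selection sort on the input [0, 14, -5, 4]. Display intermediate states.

Pass 1: Select minimum -5 at index 2, swap -> [-5, 14, 0, 4]
Pass 2: Select minimum 0 at index 2, swap -> [-5, 0, 14, 4]


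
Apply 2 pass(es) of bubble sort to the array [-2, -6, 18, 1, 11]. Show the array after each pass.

After pass 1: [-6, -2, 1, 11, 18] (3 swaps)
After pass 2: [-6, -2, 1, 11, 18] (0 swaps)
Total swaps: 3


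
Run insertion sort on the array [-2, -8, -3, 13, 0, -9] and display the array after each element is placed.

First element -2 is already 'sorted'
Insert -8: shifted 1 elements -> [-8, -2, -3, 13, 0, -9]
Insert -3: shifted 1 elements -> [-8, -3, -2, 13, 0, -9]
Insert 13: shifted 0 elements -> [-8, -3, -2, 13, 0, -9]
Insert 0: shifted 1 elements -> [-8, -3, -2, 0, 13, -9]
Insert -9: shifted 5 elements -> [-9, -8, -3, -2, 0, 13]


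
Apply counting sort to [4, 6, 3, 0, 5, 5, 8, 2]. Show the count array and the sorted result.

Count array: [1, 0, 1, 1, 1, 2, 1, 0, 1]
(count[i] = number of elements equal to i)
Cumulative count: [1, 1, 2, 3, 4, 6, 7, 7, 8]
Sorted: [0, 2, 3, 4, 5, 5, 6, 8]


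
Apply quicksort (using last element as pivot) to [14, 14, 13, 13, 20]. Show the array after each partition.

Partition 1: pivot=20 at index 4 -> [14, 14, 13, 13, 20]
Partition 2: pivot=13 at index 1 -> [13, 13, 14, 14, 20]
Partition 3: pivot=14 at index 3 -> [13, 13, 14, 14, 20]


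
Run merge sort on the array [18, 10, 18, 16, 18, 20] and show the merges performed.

Divide and conquer:
  Merge [10] + [18] -> [10, 18]
  Merge [18] + [10, 18] -> [10, 18, 18]
  Merge [18] + [20] -> [18, 20]
  Merge [16] + [18, 20] -> [16, 18, 20]
  Merge [10, 18, 18] + [16, 18, 20] -> [10, 16, 18, 18, 18, 20]


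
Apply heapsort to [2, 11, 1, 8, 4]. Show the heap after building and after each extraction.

Build heap: [11, 8, 1, 2, 4]
Extract 11: [8, 4, 1, 2, 11]
Extract 8: [4, 2, 1, 8, 11]
Extract 4: [2, 1, 4, 8, 11]
Extract 2: [1, 2, 4, 8, 11]
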